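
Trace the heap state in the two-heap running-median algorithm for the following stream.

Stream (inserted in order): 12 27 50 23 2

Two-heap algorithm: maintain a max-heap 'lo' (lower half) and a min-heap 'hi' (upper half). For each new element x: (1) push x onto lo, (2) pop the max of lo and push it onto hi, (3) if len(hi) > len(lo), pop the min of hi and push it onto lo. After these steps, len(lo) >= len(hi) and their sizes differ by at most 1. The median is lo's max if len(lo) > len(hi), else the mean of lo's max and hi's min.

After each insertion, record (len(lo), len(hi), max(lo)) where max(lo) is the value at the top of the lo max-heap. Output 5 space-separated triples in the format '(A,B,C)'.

Step 1: insert 12 -> lo=[12] hi=[] -> (len(lo)=1, len(hi)=0, max(lo)=12)
Step 2: insert 27 -> lo=[12] hi=[27] -> (len(lo)=1, len(hi)=1, max(lo)=12)
Step 3: insert 50 -> lo=[12, 27] hi=[50] -> (len(lo)=2, len(hi)=1, max(lo)=27)
Step 4: insert 23 -> lo=[12, 23] hi=[27, 50] -> (len(lo)=2, len(hi)=2, max(lo)=23)
Step 5: insert 2 -> lo=[2, 12, 23] hi=[27, 50] -> (len(lo)=3, len(hi)=2, max(lo)=23)

Answer: (1,0,12) (1,1,12) (2,1,27) (2,2,23) (3,2,23)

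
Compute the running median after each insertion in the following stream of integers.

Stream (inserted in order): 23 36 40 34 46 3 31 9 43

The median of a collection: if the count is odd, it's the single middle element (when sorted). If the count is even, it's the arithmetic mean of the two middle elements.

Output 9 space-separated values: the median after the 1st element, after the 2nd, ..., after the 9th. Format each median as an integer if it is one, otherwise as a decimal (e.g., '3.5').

Step 1: insert 23 -> lo=[23] (size 1, max 23) hi=[] (size 0) -> median=23
Step 2: insert 36 -> lo=[23] (size 1, max 23) hi=[36] (size 1, min 36) -> median=29.5
Step 3: insert 40 -> lo=[23, 36] (size 2, max 36) hi=[40] (size 1, min 40) -> median=36
Step 4: insert 34 -> lo=[23, 34] (size 2, max 34) hi=[36, 40] (size 2, min 36) -> median=35
Step 5: insert 46 -> lo=[23, 34, 36] (size 3, max 36) hi=[40, 46] (size 2, min 40) -> median=36
Step 6: insert 3 -> lo=[3, 23, 34] (size 3, max 34) hi=[36, 40, 46] (size 3, min 36) -> median=35
Step 7: insert 31 -> lo=[3, 23, 31, 34] (size 4, max 34) hi=[36, 40, 46] (size 3, min 36) -> median=34
Step 8: insert 9 -> lo=[3, 9, 23, 31] (size 4, max 31) hi=[34, 36, 40, 46] (size 4, min 34) -> median=32.5
Step 9: insert 43 -> lo=[3, 9, 23, 31, 34] (size 5, max 34) hi=[36, 40, 43, 46] (size 4, min 36) -> median=34

Answer: 23 29.5 36 35 36 35 34 32.5 34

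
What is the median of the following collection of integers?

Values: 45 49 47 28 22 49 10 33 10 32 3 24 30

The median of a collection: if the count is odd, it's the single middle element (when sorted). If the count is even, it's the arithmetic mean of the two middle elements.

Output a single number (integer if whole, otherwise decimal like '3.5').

Answer: 30

Derivation:
Step 1: insert 45 -> lo=[45] (size 1, max 45) hi=[] (size 0) -> median=45
Step 2: insert 49 -> lo=[45] (size 1, max 45) hi=[49] (size 1, min 49) -> median=47
Step 3: insert 47 -> lo=[45, 47] (size 2, max 47) hi=[49] (size 1, min 49) -> median=47
Step 4: insert 28 -> lo=[28, 45] (size 2, max 45) hi=[47, 49] (size 2, min 47) -> median=46
Step 5: insert 22 -> lo=[22, 28, 45] (size 3, max 45) hi=[47, 49] (size 2, min 47) -> median=45
Step 6: insert 49 -> lo=[22, 28, 45] (size 3, max 45) hi=[47, 49, 49] (size 3, min 47) -> median=46
Step 7: insert 10 -> lo=[10, 22, 28, 45] (size 4, max 45) hi=[47, 49, 49] (size 3, min 47) -> median=45
Step 8: insert 33 -> lo=[10, 22, 28, 33] (size 4, max 33) hi=[45, 47, 49, 49] (size 4, min 45) -> median=39
Step 9: insert 10 -> lo=[10, 10, 22, 28, 33] (size 5, max 33) hi=[45, 47, 49, 49] (size 4, min 45) -> median=33
Step 10: insert 32 -> lo=[10, 10, 22, 28, 32] (size 5, max 32) hi=[33, 45, 47, 49, 49] (size 5, min 33) -> median=32.5
Step 11: insert 3 -> lo=[3, 10, 10, 22, 28, 32] (size 6, max 32) hi=[33, 45, 47, 49, 49] (size 5, min 33) -> median=32
Step 12: insert 24 -> lo=[3, 10, 10, 22, 24, 28] (size 6, max 28) hi=[32, 33, 45, 47, 49, 49] (size 6, min 32) -> median=30
Step 13: insert 30 -> lo=[3, 10, 10, 22, 24, 28, 30] (size 7, max 30) hi=[32, 33, 45, 47, 49, 49] (size 6, min 32) -> median=30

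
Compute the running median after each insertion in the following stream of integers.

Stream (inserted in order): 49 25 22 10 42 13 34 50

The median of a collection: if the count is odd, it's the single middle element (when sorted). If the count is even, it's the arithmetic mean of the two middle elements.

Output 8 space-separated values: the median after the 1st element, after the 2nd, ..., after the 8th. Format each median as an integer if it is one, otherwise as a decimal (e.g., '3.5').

Step 1: insert 49 -> lo=[49] (size 1, max 49) hi=[] (size 0) -> median=49
Step 2: insert 25 -> lo=[25] (size 1, max 25) hi=[49] (size 1, min 49) -> median=37
Step 3: insert 22 -> lo=[22, 25] (size 2, max 25) hi=[49] (size 1, min 49) -> median=25
Step 4: insert 10 -> lo=[10, 22] (size 2, max 22) hi=[25, 49] (size 2, min 25) -> median=23.5
Step 5: insert 42 -> lo=[10, 22, 25] (size 3, max 25) hi=[42, 49] (size 2, min 42) -> median=25
Step 6: insert 13 -> lo=[10, 13, 22] (size 3, max 22) hi=[25, 42, 49] (size 3, min 25) -> median=23.5
Step 7: insert 34 -> lo=[10, 13, 22, 25] (size 4, max 25) hi=[34, 42, 49] (size 3, min 34) -> median=25
Step 8: insert 50 -> lo=[10, 13, 22, 25] (size 4, max 25) hi=[34, 42, 49, 50] (size 4, min 34) -> median=29.5

Answer: 49 37 25 23.5 25 23.5 25 29.5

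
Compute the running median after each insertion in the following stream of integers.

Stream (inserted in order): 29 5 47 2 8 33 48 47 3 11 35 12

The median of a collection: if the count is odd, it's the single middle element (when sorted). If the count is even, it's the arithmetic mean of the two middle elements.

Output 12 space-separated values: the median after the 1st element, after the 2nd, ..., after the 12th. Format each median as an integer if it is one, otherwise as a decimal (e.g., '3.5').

Answer: 29 17 29 17 8 18.5 29 31 29 20 29 20.5

Derivation:
Step 1: insert 29 -> lo=[29] (size 1, max 29) hi=[] (size 0) -> median=29
Step 2: insert 5 -> lo=[5] (size 1, max 5) hi=[29] (size 1, min 29) -> median=17
Step 3: insert 47 -> lo=[5, 29] (size 2, max 29) hi=[47] (size 1, min 47) -> median=29
Step 4: insert 2 -> lo=[2, 5] (size 2, max 5) hi=[29, 47] (size 2, min 29) -> median=17
Step 5: insert 8 -> lo=[2, 5, 8] (size 3, max 8) hi=[29, 47] (size 2, min 29) -> median=8
Step 6: insert 33 -> lo=[2, 5, 8] (size 3, max 8) hi=[29, 33, 47] (size 3, min 29) -> median=18.5
Step 7: insert 48 -> lo=[2, 5, 8, 29] (size 4, max 29) hi=[33, 47, 48] (size 3, min 33) -> median=29
Step 8: insert 47 -> lo=[2, 5, 8, 29] (size 4, max 29) hi=[33, 47, 47, 48] (size 4, min 33) -> median=31
Step 9: insert 3 -> lo=[2, 3, 5, 8, 29] (size 5, max 29) hi=[33, 47, 47, 48] (size 4, min 33) -> median=29
Step 10: insert 11 -> lo=[2, 3, 5, 8, 11] (size 5, max 11) hi=[29, 33, 47, 47, 48] (size 5, min 29) -> median=20
Step 11: insert 35 -> lo=[2, 3, 5, 8, 11, 29] (size 6, max 29) hi=[33, 35, 47, 47, 48] (size 5, min 33) -> median=29
Step 12: insert 12 -> lo=[2, 3, 5, 8, 11, 12] (size 6, max 12) hi=[29, 33, 35, 47, 47, 48] (size 6, min 29) -> median=20.5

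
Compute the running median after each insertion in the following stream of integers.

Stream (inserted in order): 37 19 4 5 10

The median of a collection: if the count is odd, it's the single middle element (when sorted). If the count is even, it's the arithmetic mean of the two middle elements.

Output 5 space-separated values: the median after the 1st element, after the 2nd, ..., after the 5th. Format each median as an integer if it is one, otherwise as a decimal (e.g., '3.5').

Answer: 37 28 19 12 10

Derivation:
Step 1: insert 37 -> lo=[37] (size 1, max 37) hi=[] (size 0) -> median=37
Step 2: insert 19 -> lo=[19] (size 1, max 19) hi=[37] (size 1, min 37) -> median=28
Step 3: insert 4 -> lo=[4, 19] (size 2, max 19) hi=[37] (size 1, min 37) -> median=19
Step 4: insert 5 -> lo=[4, 5] (size 2, max 5) hi=[19, 37] (size 2, min 19) -> median=12
Step 5: insert 10 -> lo=[4, 5, 10] (size 3, max 10) hi=[19, 37] (size 2, min 19) -> median=10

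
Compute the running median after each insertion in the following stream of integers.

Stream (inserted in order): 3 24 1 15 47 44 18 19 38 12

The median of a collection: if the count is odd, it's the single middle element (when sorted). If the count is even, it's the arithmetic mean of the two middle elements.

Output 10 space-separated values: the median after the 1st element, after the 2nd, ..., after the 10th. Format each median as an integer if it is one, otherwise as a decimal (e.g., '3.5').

Answer: 3 13.5 3 9 15 19.5 18 18.5 19 18.5

Derivation:
Step 1: insert 3 -> lo=[3] (size 1, max 3) hi=[] (size 0) -> median=3
Step 2: insert 24 -> lo=[3] (size 1, max 3) hi=[24] (size 1, min 24) -> median=13.5
Step 3: insert 1 -> lo=[1, 3] (size 2, max 3) hi=[24] (size 1, min 24) -> median=3
Step 4: insert 15 -> lo=[1, 3] (size 2, max 3) hi=[15, 24] (size 2, min 15) -> median=9
Step 5: insert 47 -> lo=[1, 3, 15] (size 3, max 15) hi=[24, 47] (size 2, min 24) -> median=15
Step 6: insert 44 -> lo=[1, 3, 15] (size 3, max 15) hi=[24, 44, 47] (size 3, min 24) -> median=19.5
Step 7: insert 18 -> lo=[1, 3, 15, 18] (size 4, max 18) hi=[24, 44, 47] (size 3, min 24) -> median=18
Step 8: insert 19 -> lo=[1, 3, 15, 18] (size 4, max 18) hi=[19, 24, 44, 47] (size 4, min 19) -> median=18.5
Step 9: insert 38 -> lo=[1, 3, 15, 18, 19] (size 5, max 19) hi=[24, 38, 44, 47] (size 4, min 24) -> median=19
Step 10: insert 12 -> lo=[1, 3, 12, 15, 18] (size 5, max 18) hi=[19, 24, 38, 44, 47] (size 5, min 19) -> median=18.5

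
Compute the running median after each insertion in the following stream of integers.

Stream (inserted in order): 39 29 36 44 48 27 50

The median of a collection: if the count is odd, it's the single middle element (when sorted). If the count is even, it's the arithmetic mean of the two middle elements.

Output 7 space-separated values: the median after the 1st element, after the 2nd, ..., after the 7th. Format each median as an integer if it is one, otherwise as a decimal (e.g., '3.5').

Step 1: insert 39 -> lo=[39] (size 1, max 39) hi=[] (size 0) -> median=39
Step 2: insert 29 -> lo=[29] (size 1, max 29) hi=[39] (size 1, min 39) -> median=34
Step 3: insert 36 -> lo=[29, 36] (size 2, max 36) hi=[39] (size 1, min 39) -> median=36
Step 4: insert 44 -> lo=[29, 36] (size 2, max 36) hi=[39, 44] (size 2, min 39) -> median=37.5
Step 5: insert 48 -> lo=[29, 36, 39] (size 3, max 39) hi=[44, 48] (size 2, min 44) -> median=39
Step 6: insert 27 -> lo=[27, 29, 36] (size 3, max 36) hi=[39, 44, 48] (size 3, min 39) -> median=37.5
Step 7: insert 50 -> lo=[27, 29, 36, 39] (size 4, max 39) hi=[44, 48, 50] (size 3, min 44) -> median=39

Answer: 39 34 36 37.5 39 37.5 39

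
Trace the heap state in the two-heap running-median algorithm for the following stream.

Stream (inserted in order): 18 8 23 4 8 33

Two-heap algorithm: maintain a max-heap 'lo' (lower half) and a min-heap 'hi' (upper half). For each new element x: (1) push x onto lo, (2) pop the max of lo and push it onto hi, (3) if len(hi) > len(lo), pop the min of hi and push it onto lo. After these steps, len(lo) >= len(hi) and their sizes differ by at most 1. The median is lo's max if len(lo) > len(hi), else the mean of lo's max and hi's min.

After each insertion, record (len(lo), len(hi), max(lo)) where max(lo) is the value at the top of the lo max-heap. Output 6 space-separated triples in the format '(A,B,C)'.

Answer: (1,0,18) (1,1,8) (2,1,18) (2,2,8) (3,2,8) (3,3,8)

Derivation:
Step 1: insert 18 -> lo=[18] hi=[] -> (len(lo)=1, len(hi)=0, max(lo)=18)
Step 2: insert 8 -> lo=[8] hi=[18] -> (len(lo)=1, len(hi)=1, max(lo)=8)
Step 3: insert 23 -> lo=[8, 18] hi=[23] -> (len(lo)=2, len(hi)=1, max(lo)=18)
Step 4: insert 4 -> lo=[4, 8] hi=[18, 23] -> (len(lo)=2, len(hi)=2, max(lo)=8)
Step 5: insert 8 -> lo=[4, 8, 8] hi=[18, 23] -> (len(lo)=3, len(hi)=2, max(lo)=8)
Step 6: insert 33 -> lo=[4, 8, 8] hi=[18, 23, 33] -> (len(lo)=3, len(hi)=3, max(lo)=8)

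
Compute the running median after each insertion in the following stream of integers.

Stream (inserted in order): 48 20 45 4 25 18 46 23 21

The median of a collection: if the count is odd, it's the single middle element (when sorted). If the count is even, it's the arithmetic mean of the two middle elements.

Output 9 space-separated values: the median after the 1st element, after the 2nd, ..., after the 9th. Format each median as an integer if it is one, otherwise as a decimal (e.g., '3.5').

Answer: 48 34 45 32.5 25 22.5 25 24 23

Derivation:
Step 1: insert 48 -> lo=[48] (size 1, max 48) hi=[] (size 0) -> median=48
Step 2: insert 20 -> lo=[20] (size 1, max 20) hi=[48] (size 1, min 48) -> median=34
Step 3: insert 45 -> lo=[20, 45] (size 2, max 45) hi=[48] (size 1, min 48) -> median=45
Step 4: insert 4 -> lo=[4, 20] (size 2, max 20) hi=[45, 48] (size 2, min 45) -> median=32.5
Step 5: insert 25 -> lo=[4, 20, 25] (size 3, max 25) hi=[45, 48] (size 2, min 45) -> median=25
Step 6: insert 18 -> lo=[4, 18, 20] (size 3, max 20) hi=[25, 45, 48] (size 3, min 25) -> median=22.5
Step 7: insert 46 -> lo=[4, 18, 20, 25] (size 4, max 25) hi=[45, 46, 48] (size 3, min 45) -> median=25
Step 8: insert 23 -> lo=[4, 18, 20, 23] (size 4, max 23) hi=[25, 45, 46, 48] (size 4, min 25) -> median=24
Step 9: insert 21 -> lo=[4, 18, 20, 21, 23] (size 5, max 23) hi=[25, 45, 46, 48] (size 4, min 25) -> median=23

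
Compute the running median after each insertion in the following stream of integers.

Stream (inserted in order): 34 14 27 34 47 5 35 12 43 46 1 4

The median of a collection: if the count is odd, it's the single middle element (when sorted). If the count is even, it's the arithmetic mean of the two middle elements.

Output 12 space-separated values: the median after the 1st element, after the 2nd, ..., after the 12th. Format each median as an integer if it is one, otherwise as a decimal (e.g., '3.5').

Answer: 34 24 27 30.5 34 30.5 34 30.5 34 34 34 30.5

Derivation:
Step 1: insert 34 -> lo=[34] (size 1, max 34) hi=[] (size 0) -> median=34
Step 2: insert 14 -> lo=[14] (size 1, max 14) hi=[34] (size 1, min 34) -> median=24
Step 3: insert 27 -> lo=[14, 27] (size 2, max 27) hi=[34] (size 1, min 34) -> median=27
Step 4: insert 34 -> lo=[14, 27] (size 2, max 27) hi=[34, 34] (size 2, min 34) -> median=30.5
Step 5: insert 47 -> lo=[14, 27, 34] (size 3, max 34) hi=[34, 47] (size 2, min 34) -> median=34
Step 6: insert 5 -> lo=[5, 14, 27] (size 3, max 27) hi=[34, 34, 47] (size 3, min 34) -> median=30.5
Step 7: insert 35 -> lo=[5, 14, 27, 34] (size 4, max 34) hi=[34, 35, 47] (size 3, min 34) -> median=34
Step 8: insert 12 -> lo=[5, 12, 14, 27] (size 4, max 27) hi=[34, 34, 35, 47] (size 4, min 34) -> median=30.5
Step 9: insert 43 -> lo=[5, 12, 14, 27, 34] (size 5, max 34) hi=[34, 35, 43, 47] (size 4, min 34) -> median=34
Step 10: insert 46 -> lo=[5, 12, 14, 27, 34] (size 5, max 34) hi=[34, 35, 43, 46, 47] (size 5, min 34) -> median=34
Step 11: insert 1 -> lo=[1, 5, 12, 14, 27, 34] (size 6, max 34) hi=[34, 35, 43, 46, 47] (size 5, min 34) -> median=34
Step 12: insert 4 -> lo=[1, 4, 5, 12, 14, 27] (size 6, max 27) hi=[34, 34, 35, 43, 46, 47] (size 6, min 34) -> median=30.5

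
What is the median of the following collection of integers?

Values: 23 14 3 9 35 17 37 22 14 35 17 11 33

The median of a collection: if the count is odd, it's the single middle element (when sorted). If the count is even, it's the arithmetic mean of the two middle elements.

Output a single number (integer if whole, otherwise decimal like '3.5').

Answer: 17

Derivation:
Step 1: insert 23 -> lo=[23] (size 1, max 23) hi=[] (size 0) -> median=23
Step 2: insert 14 -> lo=[14] (size 1, max 14) hi=[23] (size 1, min 23) -> median=18.5
Step 3: insert 3 -> lo=[3, 14] (size 2, max 14) hi=[23] (size 1, min 23) -> median=14
Step 4: insert 9 -> lo=[3, 9] (size 2, max 9) hi=[14, 23] (size 2, min 14) -> median=11.5
Step 5: insert 35 -> lo=[3, 9, 14] (size 3, max 14) hi=[23, 35] (size 2, min 23) -> median=14
Step 6: insert 17 -> lo=[3, 9, 14] (size 3, max 14) hi=[17, 23, 35] (size 3, min 17) -> median=15.5
Step 7: insert 37 -> lo=[3, 9, 14, 17] (size 4, max 17) hi=[23, 35, 37] (size 3, min 23) -> median=17
Step 8: insert 22 -> lo=[3, 9, 14, 17] (size 4, max 17) hi=[22, 23, 35, 37] (size 4, min 22) -> median=19.5
Step 9: insert 14 -> lo=[3, 9, 14, 14, 17] (size 5, max 17) hi=[22, 23, 35, 37] (size 4, min 22) -> median=17
Step 10: insert 35 -> lo=[3, 9, 14, 14, 17] (size 5, max 17) hi=[22, 23, 35, 35, 37] (size 5, min 22) -> median=19.5
Step 11: insert 17 -> lo=[3, 9, 14, 14, 17, 17] (size 6, max 17) hi=[22, 23, 35, 35, 37] (size 5, min 22) -> median=17
Step 12: insert 11 -> lo=[3, 9, 11, 14, 14, 17] (size 6, max 17) hi=[17, 22, 23, 35, 35, 37] (size 6, min 17) -> median=17
Step 13: insert 33 -> lo=[3, 9, 11, 14, 14, 17, 17] (size 7, max 17) hi=[22, 23, 33, 35, 35, 37] (size 6, min 22) -> median=17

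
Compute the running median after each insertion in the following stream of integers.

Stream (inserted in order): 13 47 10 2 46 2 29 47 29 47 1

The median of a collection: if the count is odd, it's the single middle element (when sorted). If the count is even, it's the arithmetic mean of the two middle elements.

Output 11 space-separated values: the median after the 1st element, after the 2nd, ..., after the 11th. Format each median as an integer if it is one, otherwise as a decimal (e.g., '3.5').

Answer: 13 30 13 11.5 13 11.5 13 21 29 29 29

Derivation:
Step 1: insert 13 -> lo=[13] (size 1, max 13) hi=[] (size 0) -> median=13
Step 2: insert 47 -> lo=[13] (size 1, max 13) hi=[47] (size 1, min 47) -> median=30
Step 3: insert 10 -> lo=[10, 13] (size 2, max 13) hi=[47] (size 1, min 47) -> median=13
Step 4: insert 2 -> lo=[2, 10] (size 2, max 10) hi=[13, 47] (size 2, min 13) -> median=11.5
Step 5: insert 46 -> lo=[2, 10, 13] (size 3, max 13) hi=[46, 47] (size 2, min 46) -> median=13
Step 6: insert 2 -> lo=[2, 2, 10] (size 3, max 10) hi=[13, 46, 47] (size 3, min 13) -> median=11.5
Step 7: insert 29 -> lo=[2, 2, 10, 13] (size 4, max 13) hi=[29, 46, 47] (size 3, min 29) -> median=13
Step 8: insert 47 -> lo=[2, 2, 10, 13] (size 4, max 13) hi=[29, 46, 47, 47] (size 4, min 29) -> median=21
Step 9: insert 29 -> lo=[2, 2, 10, 13, 29] (size 5, max 29) hi=[29, 46, 47, 47] (size 4, min 29) -> median=29
Step 10: insert 47 -> lo=[2, 2, 10, 13, 29] (size 5, max 29) hi=[29, 46, 47, 47, 47] (size 5, min 29) -> median=29
Step 11: insert 1 -> lo=[1, 2, 2, 10, 13, 29] (size 6, max 29) hi=[29, 46, 47, 47, 47] (size 5, min 29) -> median=29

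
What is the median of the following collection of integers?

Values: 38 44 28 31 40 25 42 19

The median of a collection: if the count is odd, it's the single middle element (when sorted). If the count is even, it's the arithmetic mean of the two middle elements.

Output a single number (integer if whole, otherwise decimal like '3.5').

Step 1: insert 38 -> lo=[38] (size 1, max 38) hi=[] (size 0) -> median=38
Step 2: insert 44 -> lo=[38] (size 1, max 38) hi=[44] (size 1, min 44) -> median=41
Step 3: insert 28 -> lo=[28, 38] (size 2, max 38) hi=[44] (size 1, min 44) -> median=38
Step 4: insert 31 -> lo=[28, 31] (size 2, max 31) hi=[38, 44] (size 2, min 38) -> median=34.5
Step 5: insert 40 -> lo=[28, 31, 38] (size 3, max 38) hi=[40, 44] (size 2, min 40) -> median=38
Step 6: insert 25 -> lo=[25, 28, 31] (size 3, max 31) hi=[38, 40, 44] (size 3, min 38) -> median=34.5
Step 7: insert 42 -> lo=[25, 28, 31, 38] (size 4, max 38) hi=[40, 42, 44] (size 3, min 40) -> median=38
Step 8: insert 19 -> lo=[19, 25, 28, 31] (size 4, max 31) hi=[38, 40, 42, 44] (size 4, min 38) -> median=34.5

Answer: 34.5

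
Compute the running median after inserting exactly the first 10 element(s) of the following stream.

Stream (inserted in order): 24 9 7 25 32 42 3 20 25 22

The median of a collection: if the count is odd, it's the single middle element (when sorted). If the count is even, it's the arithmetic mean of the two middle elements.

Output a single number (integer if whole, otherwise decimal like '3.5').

Answer: 23

Derivation:
Step 1: insert 24 -> lo=[24] (size 1, max 24) hi=[] (size 0) -> median=24
Step 2: insert 9 -> lo=[9] (size 1, max 9) hi=[24] (size 1, min 24) -> median=16.5
Step 3: insert 7 -> lo=[7, 9] (size 2, max 9) hi=[24] (size 1, min 24) -> median=9
Step 4: insert 25 -> lo=[7, 9] (size 2, max 9) hi=[24, 25] (size 2, min 24) -> median=16.5
Step 5: insert 32 -> lo=[7, 9, 24] (size 3, max 24) hi=[25, 32] (size 2, min 25) -> median=24
Step 6: insert 42 -> lo=[7, 9, 24] (size 3, max 24) hi=[25, 32, 42] (size 3, min 25) -> median=24.5
Step 7: insert 3 -> lo=[3, 7, 9, 24] (size 4, max 24) hi=[25, 32, 42] (size 3, min 25) -> median=24
Step 8: insert 20 -> lo=[3, 7, 9, 20] (size 4, max 20) hi=[24, 25, 32, 42] (size 4, min 24) -> median=22
Step 9: insert 25 -> lo=[3, 7, 9, 20, 24] (size 5, max 24) hi=[25, 25, 32, 42] (size 4, min 25) -> median=24
Step 10: insert 22 -> lo=[3, 7, 9, 20, 22] (size 5, max 22) hi=[24, 25, 25, 32, 42] (size 5, min 24) -> median=23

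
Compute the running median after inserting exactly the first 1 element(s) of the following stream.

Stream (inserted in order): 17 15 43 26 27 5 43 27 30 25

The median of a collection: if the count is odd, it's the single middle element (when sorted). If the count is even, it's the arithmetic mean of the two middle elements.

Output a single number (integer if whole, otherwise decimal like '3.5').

Step 1: insert 17 -> lo=[17] (size 1, max 17) hi=[] (size 0) -> median=17

Answer: 17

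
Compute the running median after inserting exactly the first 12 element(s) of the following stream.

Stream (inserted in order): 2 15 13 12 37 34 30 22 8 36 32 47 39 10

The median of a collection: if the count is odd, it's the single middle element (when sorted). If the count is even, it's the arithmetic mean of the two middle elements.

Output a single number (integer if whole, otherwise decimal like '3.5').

Answer: 26

Derivation:
Step 1: insert 2 -> lo=[2] (size 1, max 2) hi=[] (size 0) -> median=2
Step 2: insert 15 -> lo=[2] (size 1, max 2) hi=[15] (size 1, min 15) -> median=8.5
Step 3: insert 13 -> lo=[2, 13] (size 2, max 13) hi=[15] (size 1, min 15) -> median=13
Step 4: insert 12 -> lo=[2, 12] (size 2, max 12) hi=[13, 15] (size 2, min 13) -> median=12.5
Step 5: insert 37 -> lo=[2, 12, 13] (size 3, max 13) hi=[15, 37] (size 2, min 15) -> median=13
Step 6: insert 34 -> lo=[2, 12, 13] (size 3, max 13) hi=[15, 34, 37] (size 3, min 15) -> median=14
Step 7: insert 30 -> lo=[2, 12, 13, 15] (size 4, max 15) hi=[30, 34, 37] (size 3, min 30) -> median=15
Step 8: insert 22 -> lo=[2, 12, 13, 15] (size 4, max 15) hi=[22, 30, 34, 37] (size 4, min 22) -> median=18.5
Step 9: insert 8 -> lo=[2, 8, 12, 13, 15] (size 5, max 15) hi=[22, 30, 34, 37] (size 4, min 22) -> median=15
Step 10: insert 36 -> lo=[2, 8, 12, 13, 15] (size 5, max 15) hi=[22, 30, 34, 36, 37] (size 5, min 22) -> median=18.5
Step 11: insert 32 -> lo=[2, 8, 12, 13, 15, 22] (size 6, max 22) hi=[30, 32, 34, 36, 37] (size 5, min 30) -> median=22
Step 12: insert 47 -> lo=[2, 8, 12, 13, 15, 22] (size 6, max 22) hi=[30, 32, 34, 36, 37, 47] (size 6, min 30) -> median=26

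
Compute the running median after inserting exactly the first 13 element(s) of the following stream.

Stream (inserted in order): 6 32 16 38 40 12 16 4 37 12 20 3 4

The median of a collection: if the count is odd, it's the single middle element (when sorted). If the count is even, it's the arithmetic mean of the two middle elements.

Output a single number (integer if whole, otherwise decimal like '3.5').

Answer: 16

Derivation:
Step 1: insert 6 -> lo=[6] (size 1, max 6) hi=[] (size 0) -> median=6
Step 2: insert 32 -> lo=[6] (size 1, max 6) hi=[32] (size 1, min 32) -> median=19
Step 3: insert 16 -> lo=[6, 16] (size 2, max 16) hi=[32] (size 1, min 32) -> median=16
Step 4: insert 38 -> lo=[6, 16] (size 2, max 16) hi=[32, 38] (size 2, min 32) -> median=24
Step 5: insert 40 -> lo=[6, 16, 32] (size 3, max 32) hi=[38, 40] (size 2, min 38) -> median=32
Step 6: insert 12 -> lo=[6, 12, 16] (size 3, max 16) hi=[32, 38, 40] (size 3, min 32) -> median=24
Step 7: insert 16 -> lo=[6, 12, 16, 16] (size 4, max 16) hi=[32, 38, 40] (size 3, min 32) -> median=16
Step 8: insert 4 -> lo=[4, 6, 12, 16] (size 4, max 16) hi=[16, 32, 38, 40] (size 4, min 16) -> median=16
Step 9: insert 37 -> lo=[4, 6, 12, 16, 16] (size 5, max 16) hi=[32, 37, 38, 40] (size 4, min 32) -> median=16
Step 10: insert 12 -> lo=[4, 6, 12, 12, 16] (size 5, max 16) hi=[16, 32, 37, 38, 40] (size 5, min 16) -> median=16
Step 11: insert 20 -> lo=[4, 6, 12, 12, 16, 16] (size 6, max 16) hi=[20, 32, 37, 38, 40] (size 5, min 20) -> median=16
Step 12: insert 3 -> lo=[3, 4, 6, 12, 12, 16] (size 6, max 16) hi=[16, 20, 32, 37, 38, 40] (size 6, min 16) -> median=16
Step 13: insert 4 -> lo=[3, 4, 4, 6, 12, 12, 16] (size 7, max 16) hi=[16, 20, 32, 37, 38, 40] (size 6, min 16) -> median=16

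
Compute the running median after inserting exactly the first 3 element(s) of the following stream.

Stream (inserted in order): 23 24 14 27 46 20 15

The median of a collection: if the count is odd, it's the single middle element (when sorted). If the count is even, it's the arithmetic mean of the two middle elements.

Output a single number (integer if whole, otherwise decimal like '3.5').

Answer: 23

Derivation:
Step 1: insert 23 -> lo=[23] (size 1, max 23) hi=[] (size 0) -> median=23
Step 2: insert 24 -> lo=[23] (size 1, max 23) hi=[24] (size 1, min 24) -> median=23.5
Step 3: insert 14 -> lo=[14, 23] (size 2, max 23) hi=[24] (size 1, min 24) -> median=23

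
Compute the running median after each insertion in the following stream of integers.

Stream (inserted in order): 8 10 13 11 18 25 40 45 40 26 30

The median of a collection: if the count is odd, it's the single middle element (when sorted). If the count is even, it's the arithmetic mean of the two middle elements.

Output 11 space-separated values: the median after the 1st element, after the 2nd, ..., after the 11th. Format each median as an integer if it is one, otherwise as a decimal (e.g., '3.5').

Answer: 8 9 10 10.5 11 12 13 15.5 18 21.5 25

Derivation:
Step 1: insert 8 -> lo=[8] (size 1, max 8) hi=[] (size 0) -> median=8
Step 2: insert 10 -> lo=[8] (size 1, max 8) hi=[10] (size 1, min 10) -> median=9
Step 3: insert 13 -> lo=[8, 10] (size 2, max 10) hi=[13] (size 1, min 13) -> median=10
Step 4: insert 11 -> lo=[8, 10] (size 2, max 10) hi=[11, 13] (size 2, min 11) -> median=10.5
Step 5: insert 18 -> lo=[8, 10, 11] (size 3, max 11) hi=[13, 18] (size 2, min 13) -> median=11
Step 6: insert 25 -> lo=[8, 10, 11] (size 3, max 11) hi=[13, 18, 25] (size 3, min 13) -> median=12
Step 7: insert 40 -> lo=[8, 10, 11, 13] (size 4, max 13) hi=[18, 25, 40] (size 3, min 18) -> median=13
Step 8: insert 45 -> lo=[8, 10, 11, 13] (size 4, max 13) hi=[18, 25, 40, 45] (size 4, min 18) -> median=15.5
Step 9: insert 40 -> lo=[8, 10, 11, 13, 18] (size 5, max 18) hi=[25, 40, 40, 45] (size 4, min 25) -> median=18
Step 10: insert 26 -> lo=[8, 10, 11, 13, 18] (size 5, max 18) hi=[25, 26, 40, 40, 45] (size 5, min 25) -> median=21.5
Step 11: insert 30 -> lo=[8, 10, 11, 13, 18, 25] (size 6, max 25) hi=[26, 30, 40, 40, 45] (size 5, min 26) -> median=25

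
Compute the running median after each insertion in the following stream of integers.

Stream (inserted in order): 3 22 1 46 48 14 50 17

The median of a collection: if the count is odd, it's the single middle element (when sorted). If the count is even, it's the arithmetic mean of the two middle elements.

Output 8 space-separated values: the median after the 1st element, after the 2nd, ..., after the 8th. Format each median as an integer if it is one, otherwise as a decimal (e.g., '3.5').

Step 1: insert 3 -> lo=[3] (size 1, max 3) hi=[] (size 0) -> median=3
Step 2: insert 22 -> lo=[3] (size 1, max 3) hi=[22] (size 1, min 22) -> median=12.5
Step 3: insert 1 -> lo=[1, 3] (size 2, max 3) hi=[22] (size 1, min 22) -> median=3
Step 4: insert 46 -> lo=[1, 3] (size 2, max 3) hi=[22, 46] (size 2, min 22) -> median=12.5
Step 5: insert 48 -> lo=[1, 3, 22] (size 3, max 22) hi=[46, 48] (size 2, min 46) -> median=22
Step 6: insert 14 -> lo=[1, 3, 14] (size 3, max 14) hi=[22, 46, 48] (size 3, min 22) -> median=18
Step 7: insert 50 -> lo=[1, 3, 14, 22] (size 4, max 22) hi=[46, 48, 50] (size 3, min 46) -> median=22
Step 8: insert 17 -> lo=[1, 3, 14, 17] (size 4, max 17) hi=[22, 46, 48, 50] (size 4, min 22) -> median=19.5

Answer: 3 12.5 3 12.5 22 18 22 19.5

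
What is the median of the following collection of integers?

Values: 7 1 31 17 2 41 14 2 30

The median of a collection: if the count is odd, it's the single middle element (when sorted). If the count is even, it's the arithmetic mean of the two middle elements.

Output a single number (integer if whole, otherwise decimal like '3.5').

Step 1: insert 7 -> lo=[7] (size 1, max 7) hi=[] (size 0) -> median=7
Step 2: insert 1 -> lo=[1] (size 1, max 1) hi=[7] (size 1, min 7) -> median=4
Step 3: insert 31 -> lo=[1, 7] (size 2, max 7) hi=[31] (size 1, min 31) -> median=7
Step 4: insert 17 -> lo=[1, 7] (size 2, max 7) hi=[17, 31] (size 2, min 17) -> median=12
Step 5: insert 2 -> lo=[1, 2, 7] (size 3, max 7) hi=[17, 31] (size 2, min 17) -> median=7
Step 6: insert 41 -> lo=[1, 2, 7] (size 3, max 7) hi=[17, 31, 41] (size 3, min 17) -> median=12
Step 7: insert 14 -> lo=[1, 2, 7, 14] (size 4, max 14) hi=[17, 31, 41] (size 3, min 17) -> median=14
Step 8: insert 2 -> lo=[1, 2, 2, 7] (size 4, max 7) hi=[14, 17, 31, 41] (size 4, min 14) -> median=10.5
Step 9: insert 30 -> lo=[1, 2, 2, 7, 14] (size 5, max 14) hi=[17, 30, 31, 41] (size 4, min 17) -> median=14

Answer: 14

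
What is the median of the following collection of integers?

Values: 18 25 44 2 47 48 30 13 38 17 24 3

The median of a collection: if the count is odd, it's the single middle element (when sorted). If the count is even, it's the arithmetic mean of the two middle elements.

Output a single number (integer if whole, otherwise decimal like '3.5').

Step 1: insert 18 -> lo=[18] (size 1, max 18) hi=[] (size 0) -> median=18
Step 2: insert 25 -> lo=[18] (size 1, max 18) hi=[25] (size 1, min 25) -> median=21.5
Step 3: insert 44 -> lo=[18, 25] (size 2, max 25) hi=[44] (size 1, min 44) -> median=25
Step 4: insert 2 -> lo=[2, 18] (size 2, max 18) hi=[25, 44] (size 2, min 25) -> median=21.5
Step 5: insert 47 -> lo=[2, 18, 25] (size 3, max 25) hi=[44, 47] (size 2, min 44) -> median=25
Step 6: insert 48 -> lo=[2, 18, 25] (size 3, max 25) hi=[44, 47, 48] (size 3, min 44) -> median=34.5
Step 7: insert 30 -> lo=[2, 18, 25, 30] (size 4, max 30) hi=[44, 47, 48] (size 3, min 44) -> median=30
Step 8: insert 13 -> lo=[2, 13, 18, 25] (size 4, max 25) hi=[30, 44, 47, 48] (size 4, min 30) -> median=27.5
Step 9: insert 38 -> lo=[2, 13, 18, 25, 30] (size 5, max 30) hi=[38, 44, 47, 48] (size 4, min 38) -> median=30
Step 10: insert 17 -> lo=[2, 13, 17, 18, 25] (size 5, max 25) hi=[30, 38, 44, 47, 48] (size 5, min 30) -> median=27.5
Step 11: insert 24 -> lo=[2, 13, 17, 18, 24, 25] (size 6, max 25) hi=[30, 38, 44, 47, 48] (size 5, min 30) -> median=25
Step 12: insert 3 -> lo=[2, 3, 13, 17, 18, 24] (size 6, max 24) hi=[25, 30, 38, 44, 47, 48] (size 6, min 25) -> median=24.5

Answer: 24.5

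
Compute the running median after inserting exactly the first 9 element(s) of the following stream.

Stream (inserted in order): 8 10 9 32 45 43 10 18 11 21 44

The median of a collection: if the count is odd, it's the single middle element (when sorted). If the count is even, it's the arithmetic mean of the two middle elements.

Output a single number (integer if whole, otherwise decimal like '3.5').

Answer: 11

Derivation:
Step 1: insert 8 -> lo=[8] (size 1, max 8) hi=[] (size 0) -> median=8
Step 2: insert 10 -> lo=[8] (size 1, max 8) hi=[10] (size 1, min 10) -> median=9
Step 3: insert 9 -> lo=[8, 9] (size 2, max 9) hi=[10] (size 1, min 10) -> median=9
Step 4: insert 32 -> lo=[8, 9] (size 2, max 9) hi=[10, 32] (size 2, min 10) -> median=9.5
Step 5: insert 45 -> lo=[8, 9, 10] (size 3, max 10) hi=[32, 45] (size 2, min 32) -> median=10
Step 6: insert 43 -> lo=[8, 9, 10] (size 3, max 10) hi=[32, 43, 45] (size 3, min 32) -> median=21
Step 7: insert 10 -> lo=[8, 9, 10, 10] (size 4, max 10) hi=[32, 43, 45] (size 3, min 32) -> median=10
Step 8: insert 18 -> lo=[8, 9, 10, 10] (size 4, max 10) hi=[18, 32, 43, 45] (size 4, min 18) -> median=14
Step 9: insert 11 -> lo=[8, 9, 10, 10, 11] (size 5, max 11) hi=[18, 32, 43, 45] (size 4, min 18) -> median=11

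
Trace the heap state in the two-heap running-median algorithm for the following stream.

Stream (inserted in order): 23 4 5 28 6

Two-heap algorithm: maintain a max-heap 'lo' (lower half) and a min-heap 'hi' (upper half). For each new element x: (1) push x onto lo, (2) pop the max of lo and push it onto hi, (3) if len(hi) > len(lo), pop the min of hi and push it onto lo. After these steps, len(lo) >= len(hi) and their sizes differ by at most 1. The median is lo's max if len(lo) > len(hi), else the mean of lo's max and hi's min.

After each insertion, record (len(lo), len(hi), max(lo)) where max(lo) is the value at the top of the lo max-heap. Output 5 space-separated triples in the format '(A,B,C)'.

Step 1: insert 23 -> lo=[23] hi=[] -> (len(lo)=1, len(hi)=0, max(lo)=23)
Step 2: insert 4 -> lo=[4] hi=[23] -> (len(lo)=1, len(hi)=1, max(lo)=4)
Step 3: insert 5 -> lo=[4, 5] hi=[23] -> (len(lo)=2, len(hi)=1, max(lo)=5)
Step 4: insert 28 -> lo=[4, 5] hi=[23, 28] -> (len(lo)=2, len(hi)=2, max(lo)=5)
Step 5: insert 6 -> lo=[4, 5, 6] hi=[23, 28] -> (len(lo)=3, len(hi)=2, max(lo)=6)

Answer: (1,0,23) (1,1,4) (2,1,5) (2,2,5) (3,2,6)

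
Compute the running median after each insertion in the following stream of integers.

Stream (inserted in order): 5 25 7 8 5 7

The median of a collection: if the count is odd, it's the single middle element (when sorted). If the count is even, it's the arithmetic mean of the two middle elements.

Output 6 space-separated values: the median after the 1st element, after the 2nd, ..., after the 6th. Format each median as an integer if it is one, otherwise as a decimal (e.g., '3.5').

Step 1: insert 5 -> lo=[5] (size 1, max 5) hi=[] (size 0) -> median=5
Step 2: insert 25 -> lo=[5] (size 1, max 5) hi=[25] (size 1, min 25) -> median=15
Step 3: insert 7 -> lo=[5, 7] (size 2, max 7) hi=[25] (size 1, min 25) -> median=7
Step 4: insert 8 -> lo=[5, 7] (size 2, max 7) hi=[8, 25] (size 2, min 8) -> median=7.5
Step 5: insert 5 -> lo=[5, 5, 7] (size 3, max 7) hi=[8, 25] (size 2, min 8) -> median=7
Step 6: insert 7 -> lo=[5, 5, 7] (size 3, max 7) hi=[7, 8, 25] (size 3, min 7) -> median=7

Answer: 5 15 7 7.5 7 7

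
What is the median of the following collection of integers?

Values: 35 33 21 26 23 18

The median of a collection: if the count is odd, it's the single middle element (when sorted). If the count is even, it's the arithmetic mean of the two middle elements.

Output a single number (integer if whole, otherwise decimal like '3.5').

Step 1: insert 35 -> lo=[35] (size 1, max 35) hi=[] (size 0) -> median=35
Step 2: insert 33 -> lo=[33] (size 1, max 33) hi=[35] (size 1, min 35) -> median=34
Step 3: insert 21 -> lo=[21, 33] (size 2, max 33) hi=[35] (size 1, min 35) -> median=33
Step 4: insert 26 -> lo=[21, 26] (size 2, max 26) hi=[33, 35] (size 2, min 33) -> median=29.5
Step 5: insert 23 -> lo=[21, 23, 26] (size 3, max 26) hi=[33, 35] (size 2, min 33) -> median=26
Step 6: insert 18 -> lo=[18, 21, 23] (size 3, max 23) hi=[26, 33, 35] (size 3, min 26) -> median=24.5

Answer: 24.5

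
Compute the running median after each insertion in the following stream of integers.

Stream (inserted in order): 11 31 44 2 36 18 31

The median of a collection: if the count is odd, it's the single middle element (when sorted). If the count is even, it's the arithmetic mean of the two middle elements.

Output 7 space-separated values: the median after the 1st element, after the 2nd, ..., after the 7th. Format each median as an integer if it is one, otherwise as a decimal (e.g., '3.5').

Answer: 11 21 31 21 31 24.5 31

Derivation:
Step 1: insert 11 -> lo=[11] (size 1, max 11) hi=[] (size 0) -> median=11
Step 2: insert 31 -> lo=[11] (size 1, max 11) hi=[31] (size 1, min 31) -> median=21
Step 3: insert 44 -> lo=[11, 31] (size 2, max 31) hi=[44] (size 1, min 44) -> median=31
Step 4: insert 2 -> lo=[2, 11] (size 2, max 11) hi=[31, 44] (size 2, min 31) -> median=21
Step 5: insert 36 -> lo=[2, 11, 31] (size 3, max 31) hi=[36, 44] (size 2, min 36) -> median=31
Step 6: insert 18 -> lo=[2, 11, 18] (size 3, max 18) hi=[31, 36, 44] (size 3, min 31) -> median=24.5
Step 7: insert 31 -> lo=[2, 11, 18, 31] (size 4, max 31) hi=[31, 36, 44] (size 3, min 31) -> median=31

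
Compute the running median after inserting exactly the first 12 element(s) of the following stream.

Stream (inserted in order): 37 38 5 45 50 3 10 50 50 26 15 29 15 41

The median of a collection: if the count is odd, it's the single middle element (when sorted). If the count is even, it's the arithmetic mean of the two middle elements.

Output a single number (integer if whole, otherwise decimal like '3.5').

Answer: 33

Derivation:
Step 1: insert 37 -> lo=[37] (size 1, max 37) hi=[] (size 0) -> median=37
Step 2: insert 38 -> lo=[37] (size 1, max 37) hi=[38] (size 1, min 38) -> median=37.5
Step 3: insert 5 -> lo=[5, 37] (size 2, max 37) hi=[38] (size 1, min 38) -> median=37
Step 4: insert 45 -> lo=[5, 37] (size 2, max 37) hi=[38, 45] (size 2, min 38) -> median=37.5
Step 5: insert 50 -> lo=[5, 37, 38] (size 3, max 38) hi=[45, 50] (size 2, min 45) -> median=38
Step 6: insert 3 -> lo=[3, 5, 37] (size 3, max 37) hi=[38, 45, 50] (size 3, min 38) -> median=37.5
Step 7: insert 10 -> lo=[3, 5, 10, 37] (size 4, max 37) hi=[38, 45, 50] (size 3, min 38) -> median=37
Step 8: insert 50 -> lo=[3, 5, 10, 37] (size 4, max 37) hi=[38, 45, 50, 50] (size 4, min 38) -> median=37.5
Step 9: insert 50 -> lo=[3, 5, 10, 37, 38] (size 5, max 38) hi=[45, 50, 50, 50] (size 4, min 45) -> median=38
Step 10: insert 26 -> lo=[3, 5, 10, 26, 37] (size 5, max 37) hi=[38, 45, 50, 50, 50] (size 5, min 38) -> median=37.5
Step 11: insert 15 -> lo=[3, 5, 10, 15, 26, 37] (size 6, max 37) hi=[38, 45, 50, 50, 50] (size 5, min 38) -> median=37
Step 12: insert 29 -> lo=[3, 5, 10, 15, 26, 29] (size 6, max 29) hi=[37, 38, 45, 50, 50, 50] (size 6, min 37) -> median=33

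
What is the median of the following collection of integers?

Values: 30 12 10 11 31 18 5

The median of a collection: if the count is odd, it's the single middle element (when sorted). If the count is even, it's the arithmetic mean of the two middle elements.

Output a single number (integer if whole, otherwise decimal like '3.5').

Answer: 12

Derivation:
Step 1: insert 30 -> lo=[30] (size 1, max 30) hi=[] (size 0) -> median=30
Step 2: insert 12 -> lo=[12] (size 1, max 12) hi=[30] (size 1, min 30) -> median=21
Step 3: insert 10 -> lo=[10, 12] (size 2, max 12) hi=[30] (size 1, min 30) -> median=12
Step 4: insert 11 -> lo=[10, 11] (size 2, max 11) hi=[12, 30] (size 2, min 12) -> median=11.5
Step 5: insert 31 -> lo=[10, 11, 12] (size 3, max 12) hi=[30, 31] (size 2, min 30) -> median=12
Step 6: insert 18 -> lo=[10, 11, 12] (size 3, max 12) hi=[18, 30, 31] (size 3, min 18) -> median=15
Step 7: insert 5 -> lo=[5, 10, 11, 12] (size 4, max 12) hi=[18, 30, 31] (size 3, min 18) -> median=12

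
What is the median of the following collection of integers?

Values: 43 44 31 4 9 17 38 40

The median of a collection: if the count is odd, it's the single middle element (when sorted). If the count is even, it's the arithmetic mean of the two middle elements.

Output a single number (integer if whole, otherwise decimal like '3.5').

Answer: 34.5

Derivation:
Step 1: insert 43 -> lo=[43] (size 1, max 43) hi=[] (size 0) -> median=43
Step 2: insert 44 -> lo=[43] (size 1, max 43) hi=[44] (size 1, min 44) -> median=43.5
Step 3: insert 31 -> lo=[31, 43] (size 2, max 43) hi=[44] (size 1, min 44) -> median=43
Step 4: insert 4 -> lo=[4, 31] (size 2, max 31) hi=[43, 44] (size 2, min 43) -> median=37
Step 5: insert 9 -> lo=[4, 9, 31] (size 3, max 31) hi=[43, 44] (size 2, min 43) -> median=31
Step 6: insert 17 -> lo=[4, 9, 17] (size 3, max 17) hi=[31, 43, 44] (size 3, min 31) -> median=24
Step 7: insert 38 -> lo=[4, 9, 17, 31] (size 4, max 31) hi=[38, 43, 44] (size 3, min 38) -> median=31
Step 8: insert 40 -> lo=[4, 9, 17, 31] (size 4, max 31) hi=[38, 40, 43, 44] (size 4, min 38) -> median=34.5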